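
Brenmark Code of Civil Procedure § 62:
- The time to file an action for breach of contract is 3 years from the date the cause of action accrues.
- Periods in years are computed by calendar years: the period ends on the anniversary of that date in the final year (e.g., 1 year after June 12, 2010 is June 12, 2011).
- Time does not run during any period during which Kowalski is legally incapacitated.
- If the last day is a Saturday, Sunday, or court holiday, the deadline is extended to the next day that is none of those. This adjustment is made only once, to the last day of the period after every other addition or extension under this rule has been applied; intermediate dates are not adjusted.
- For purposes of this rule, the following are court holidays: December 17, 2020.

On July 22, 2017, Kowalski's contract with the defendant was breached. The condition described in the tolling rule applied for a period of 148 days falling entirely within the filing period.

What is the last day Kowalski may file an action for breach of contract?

3 years after July 22, 2017 is July 22, 2020.
Tolling adds 148 days: July 22, 2020 + 148 days = December 17, 2020.
December 17, 2020 is a listed holiday. The next qualifying day is December 18, 2020.

December 18, 2020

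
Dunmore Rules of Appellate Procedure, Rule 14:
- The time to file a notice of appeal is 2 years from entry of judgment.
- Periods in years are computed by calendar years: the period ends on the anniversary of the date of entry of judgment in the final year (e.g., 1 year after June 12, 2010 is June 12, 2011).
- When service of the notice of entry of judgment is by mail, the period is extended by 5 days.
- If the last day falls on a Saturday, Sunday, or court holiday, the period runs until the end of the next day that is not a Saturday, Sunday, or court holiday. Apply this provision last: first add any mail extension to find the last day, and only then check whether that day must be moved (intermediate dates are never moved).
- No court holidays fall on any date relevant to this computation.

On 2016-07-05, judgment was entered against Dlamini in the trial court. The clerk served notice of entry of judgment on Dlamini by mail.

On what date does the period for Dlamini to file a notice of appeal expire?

July 10, 2018

2 years after 2016-07-05 is July 5, 2018.
Service was by mail, adding 5 days: July 5, 2018 + 5 days = July 10, 2018.
July 10, 2018 is a Tuesday and not a court holiday, so no extension applies.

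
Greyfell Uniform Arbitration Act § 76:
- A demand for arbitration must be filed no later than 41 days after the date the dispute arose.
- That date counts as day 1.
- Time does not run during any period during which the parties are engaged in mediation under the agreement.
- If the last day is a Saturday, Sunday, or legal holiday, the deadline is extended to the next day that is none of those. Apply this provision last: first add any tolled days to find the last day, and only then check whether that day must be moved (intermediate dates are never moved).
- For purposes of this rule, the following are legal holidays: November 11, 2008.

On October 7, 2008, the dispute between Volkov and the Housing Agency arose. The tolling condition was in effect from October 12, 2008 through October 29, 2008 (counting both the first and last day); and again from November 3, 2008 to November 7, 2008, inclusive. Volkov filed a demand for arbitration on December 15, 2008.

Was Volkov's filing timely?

No

Counting October 7, 2008 as day 1, day 41 is November 16, 2008.
From October 12, 2008 through October 29, 2008 inclusive is 18 days; tolling adds 18 days: November 16, 2008 + 18 days = December 4, 2008.
From November 3, 2008 through November 7, 2008 inclusive is 5 days; tolling adds 5 days: December 4, 2008 + 5 days = December 9, 2008.
December 9, 2008 is a Tuesday and not a legal holiday, so no extension applies.
The deadline is December 9, 2008; the filing on December 15, 2008 is after that date.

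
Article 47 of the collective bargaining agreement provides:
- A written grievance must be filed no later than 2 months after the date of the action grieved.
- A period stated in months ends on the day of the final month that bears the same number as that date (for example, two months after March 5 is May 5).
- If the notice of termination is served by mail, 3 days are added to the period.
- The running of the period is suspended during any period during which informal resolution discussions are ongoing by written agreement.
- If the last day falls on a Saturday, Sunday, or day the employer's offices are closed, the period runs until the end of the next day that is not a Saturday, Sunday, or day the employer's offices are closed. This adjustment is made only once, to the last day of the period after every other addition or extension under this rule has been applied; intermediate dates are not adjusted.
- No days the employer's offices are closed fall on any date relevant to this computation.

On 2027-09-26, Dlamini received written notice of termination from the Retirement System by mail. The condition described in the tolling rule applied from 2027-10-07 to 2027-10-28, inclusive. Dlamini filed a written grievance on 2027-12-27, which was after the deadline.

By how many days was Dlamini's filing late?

6 days

2 months after 2027-09-26 is November 26, 2027.
Service was by mail, adding 3 days: November 26, 2027 + 3 days = November 29, 2027.
From October 7, 2027 through October 28, 2027 inclusive is 22 days; tolling adds 22 days: November 29, 2027 + 22 days = December 21, 2027.
December 21, 2027 is a Tuesday and not a day the employer's offices are closed, so no extension applies.
The deadline is December 21, 2027; from December 21, 2027 to December 27, 2027 is 6 days.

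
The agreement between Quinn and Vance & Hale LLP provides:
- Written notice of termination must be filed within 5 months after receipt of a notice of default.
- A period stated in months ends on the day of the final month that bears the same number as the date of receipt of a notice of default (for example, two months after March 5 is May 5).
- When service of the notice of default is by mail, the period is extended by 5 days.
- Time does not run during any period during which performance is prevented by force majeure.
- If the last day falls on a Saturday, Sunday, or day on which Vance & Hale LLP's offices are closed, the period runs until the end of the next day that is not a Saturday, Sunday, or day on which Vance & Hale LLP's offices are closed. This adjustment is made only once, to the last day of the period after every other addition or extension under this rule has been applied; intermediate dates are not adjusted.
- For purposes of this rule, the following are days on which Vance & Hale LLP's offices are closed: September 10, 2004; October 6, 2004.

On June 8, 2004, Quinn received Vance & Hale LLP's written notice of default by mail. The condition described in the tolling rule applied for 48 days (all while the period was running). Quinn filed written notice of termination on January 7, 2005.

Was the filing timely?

No

5 months after June 8, 2004 is November 8, 2004.
Service was by mail, adding 5 days: November 8, 2004 + 5 days = November 13, 2004.
Tolling adds 48 days: November 13, 2004 + 48 days = December 31, 2004.
December 31, 2004 is a Friday and not a day on which Vance & Hale LLP's offices are closed, so no extension applies.
The deadline is December 31, 2004; the filing on January 7, 2005 is after that date.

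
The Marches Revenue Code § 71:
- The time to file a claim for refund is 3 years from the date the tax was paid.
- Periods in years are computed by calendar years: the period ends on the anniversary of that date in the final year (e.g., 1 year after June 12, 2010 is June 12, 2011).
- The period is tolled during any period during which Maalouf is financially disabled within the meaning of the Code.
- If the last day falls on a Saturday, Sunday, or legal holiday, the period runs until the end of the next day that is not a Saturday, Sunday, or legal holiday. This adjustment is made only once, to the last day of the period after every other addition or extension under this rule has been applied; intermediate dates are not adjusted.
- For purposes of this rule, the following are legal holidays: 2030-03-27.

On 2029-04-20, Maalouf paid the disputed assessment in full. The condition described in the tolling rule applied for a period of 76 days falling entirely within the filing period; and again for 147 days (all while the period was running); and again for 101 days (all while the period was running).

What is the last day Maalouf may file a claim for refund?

3 years after 2029-04-20 is April 20, 2032.
Tolling adds 76 days: April 20, 2032 + 76 days = July 5, 2032.
Tolling adds 147 days: July 5, 2032 + 147 days = November 29, 2032.
Tolling adds 101 days: November 29, 2032 + 101 days = March 10, 2033.
March 10, 2033 is a Thursday and not a legal holiday, so no extension applies.

March 10, 2033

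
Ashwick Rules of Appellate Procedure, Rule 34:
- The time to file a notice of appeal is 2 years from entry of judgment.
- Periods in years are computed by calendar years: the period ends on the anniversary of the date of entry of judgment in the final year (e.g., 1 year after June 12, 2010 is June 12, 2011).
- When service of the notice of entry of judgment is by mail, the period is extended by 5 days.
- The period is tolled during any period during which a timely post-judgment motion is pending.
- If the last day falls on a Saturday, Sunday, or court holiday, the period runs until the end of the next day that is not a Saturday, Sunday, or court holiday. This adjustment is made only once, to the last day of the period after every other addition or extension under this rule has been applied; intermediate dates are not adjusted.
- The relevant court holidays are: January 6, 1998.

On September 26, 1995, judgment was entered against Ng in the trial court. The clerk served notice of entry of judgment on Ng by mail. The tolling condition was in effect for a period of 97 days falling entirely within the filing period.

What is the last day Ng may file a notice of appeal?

January 7, 1998

2 years after September 26, 1995 is September 26, 1997.
Service was by mail, adding 5 days: September 26, 1997 + 5 days = October 1, 1997.
Tolling adds 97 days: October 1, 1997 + 97 days = January 6, 1998.
January 6, 1998 is a listed holiday. The next qualifying day is January 7, 1998.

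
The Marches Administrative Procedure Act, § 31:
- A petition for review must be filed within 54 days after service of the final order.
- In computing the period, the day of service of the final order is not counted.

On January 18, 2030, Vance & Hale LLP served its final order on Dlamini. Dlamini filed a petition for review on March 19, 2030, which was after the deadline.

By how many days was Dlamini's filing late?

6 days

54 days after January 18, 2030 is March 13, 2030.
The deadline is March 13, 2030; from March 13, 2030 to March 19, 2030 is 6 days.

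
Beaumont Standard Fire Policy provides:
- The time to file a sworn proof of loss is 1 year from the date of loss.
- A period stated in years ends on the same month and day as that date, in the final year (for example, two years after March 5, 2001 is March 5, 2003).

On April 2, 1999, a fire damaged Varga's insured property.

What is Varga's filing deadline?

April 2, 2000

1 year after April 2, 1999 is April 2, 2000.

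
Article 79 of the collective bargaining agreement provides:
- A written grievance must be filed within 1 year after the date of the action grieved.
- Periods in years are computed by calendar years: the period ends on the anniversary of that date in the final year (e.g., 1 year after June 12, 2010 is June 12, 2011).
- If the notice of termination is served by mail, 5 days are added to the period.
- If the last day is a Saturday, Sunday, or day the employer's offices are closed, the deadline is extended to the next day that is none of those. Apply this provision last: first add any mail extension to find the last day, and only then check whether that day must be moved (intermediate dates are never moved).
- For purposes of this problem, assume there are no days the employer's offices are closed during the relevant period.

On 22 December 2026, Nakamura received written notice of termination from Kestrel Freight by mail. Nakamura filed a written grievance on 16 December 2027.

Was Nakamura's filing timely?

Yes

1 year after 22 December 2026 is December 22, 2027.
Service was by mail, adding 5 days: December 22, 2027 + 5 days = December 27, 2027.
December 27, 2027 is a Monday and not a day the employer's offices are closed, so no extension applies.
The deadline is December 27, 2027; the filing on December 16, 2027 is on or before that date.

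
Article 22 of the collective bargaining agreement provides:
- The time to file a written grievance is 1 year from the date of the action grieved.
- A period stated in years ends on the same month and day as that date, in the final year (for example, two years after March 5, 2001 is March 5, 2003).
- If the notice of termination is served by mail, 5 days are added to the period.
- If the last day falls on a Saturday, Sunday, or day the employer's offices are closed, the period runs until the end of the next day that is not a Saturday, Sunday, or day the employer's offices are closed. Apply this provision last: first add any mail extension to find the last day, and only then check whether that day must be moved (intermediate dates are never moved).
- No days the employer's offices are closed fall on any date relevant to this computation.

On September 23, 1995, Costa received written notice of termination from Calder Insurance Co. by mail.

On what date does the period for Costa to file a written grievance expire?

1 year after September 23, 1995 is September 23, 1996.
Service was by mail, adding 5 days: September 23, 1996 + 5 days = September 28, 1996.
September 28, 1996 is Saturday; September 29, 1996 is Sunday. The next qualifying day is September 30, 1996.

September 30, 1996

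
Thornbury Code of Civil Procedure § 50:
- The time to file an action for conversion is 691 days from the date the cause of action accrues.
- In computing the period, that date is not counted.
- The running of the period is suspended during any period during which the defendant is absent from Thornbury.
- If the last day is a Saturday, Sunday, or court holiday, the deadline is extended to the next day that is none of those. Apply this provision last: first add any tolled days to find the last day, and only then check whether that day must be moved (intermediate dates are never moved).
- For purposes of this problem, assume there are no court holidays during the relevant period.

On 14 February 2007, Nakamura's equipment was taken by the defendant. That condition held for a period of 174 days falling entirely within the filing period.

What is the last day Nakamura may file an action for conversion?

June 29, 2009

691 days after 14 February 2007 is January 5, 2009.
Tolling adds 174 days: January 5, 2009 + 174 days = June 28, 2009.
June 28, 2009 is Sunday. The next qualifying day is June 29, 2009.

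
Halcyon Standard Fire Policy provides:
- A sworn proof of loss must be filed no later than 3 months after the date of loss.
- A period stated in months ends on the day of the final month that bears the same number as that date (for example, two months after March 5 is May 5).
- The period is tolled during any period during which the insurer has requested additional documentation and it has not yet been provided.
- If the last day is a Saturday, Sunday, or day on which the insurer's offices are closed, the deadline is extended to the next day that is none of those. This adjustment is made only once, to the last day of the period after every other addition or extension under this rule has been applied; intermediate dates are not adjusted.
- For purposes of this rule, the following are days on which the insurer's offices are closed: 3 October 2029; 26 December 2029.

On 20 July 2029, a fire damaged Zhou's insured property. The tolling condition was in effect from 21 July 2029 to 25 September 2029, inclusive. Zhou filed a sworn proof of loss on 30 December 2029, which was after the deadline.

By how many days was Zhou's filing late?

3 months after 20 July 2029 is October 20, 2029.
From July 21, 2029 through September 25, 2029 inclusive is 67 days; tolling adds 67 days: October 20, 2029 + 67 days = December 26, 2029.
December 26, 2029 is a listed holiday. The next qualifying day is December 27, 2029.
The deadline is December 27, 2029; from December 27, 2029 to December 30, 2029 is 3 days.

3 days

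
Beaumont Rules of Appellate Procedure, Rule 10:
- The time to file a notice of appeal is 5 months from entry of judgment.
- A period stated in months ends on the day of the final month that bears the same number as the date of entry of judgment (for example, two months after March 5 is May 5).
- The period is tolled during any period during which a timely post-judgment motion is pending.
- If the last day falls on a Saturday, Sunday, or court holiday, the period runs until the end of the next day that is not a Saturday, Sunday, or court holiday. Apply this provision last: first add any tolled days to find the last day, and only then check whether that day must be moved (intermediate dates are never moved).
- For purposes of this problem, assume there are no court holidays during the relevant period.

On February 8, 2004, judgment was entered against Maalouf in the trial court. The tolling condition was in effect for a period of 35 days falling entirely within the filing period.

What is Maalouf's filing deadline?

5 months after February 8, 2004 is July 8, 2004.
Tolling adds 35 days: July 8, 2004 + 35 days = August 12, 2004.
August 12, 2004 is a Thursday and not a court holiday, so no extension applies.

August 12, 2004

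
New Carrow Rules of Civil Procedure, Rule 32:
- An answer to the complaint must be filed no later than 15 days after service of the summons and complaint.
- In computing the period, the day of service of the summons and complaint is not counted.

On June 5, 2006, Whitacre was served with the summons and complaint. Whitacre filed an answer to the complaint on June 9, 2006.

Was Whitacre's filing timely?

15 days after June 5, 2006 is June 20, 2006.
The deadline is June 20, 2006; the filing on June 9, 2006 is on or before that date.

Yes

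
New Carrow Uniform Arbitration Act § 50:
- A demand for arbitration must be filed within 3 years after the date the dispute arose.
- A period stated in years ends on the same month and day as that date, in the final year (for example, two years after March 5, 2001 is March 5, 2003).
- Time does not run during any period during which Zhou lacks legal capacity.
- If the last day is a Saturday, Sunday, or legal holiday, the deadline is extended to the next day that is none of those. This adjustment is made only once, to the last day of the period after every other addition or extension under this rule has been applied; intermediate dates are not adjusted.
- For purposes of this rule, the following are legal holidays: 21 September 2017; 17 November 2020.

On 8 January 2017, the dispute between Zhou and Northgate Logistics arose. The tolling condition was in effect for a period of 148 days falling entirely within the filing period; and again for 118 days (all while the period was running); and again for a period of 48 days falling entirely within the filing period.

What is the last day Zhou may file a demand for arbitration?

November 18, 2020

3 years after 8 January 2017 is January 8, 2020.
Tolling adds 148 days: January 8, 2020 + 148 days = June 4, 2020.
Tolling adds 118 days: June 4, 2020 + 118 days = September 30, 2020.
Tolling adds 48 days: September 30, 2020 + 48 days = November 17, 2020.
November 17, 2020 is a listed holiday. The next qualifying day is November 18, 2020.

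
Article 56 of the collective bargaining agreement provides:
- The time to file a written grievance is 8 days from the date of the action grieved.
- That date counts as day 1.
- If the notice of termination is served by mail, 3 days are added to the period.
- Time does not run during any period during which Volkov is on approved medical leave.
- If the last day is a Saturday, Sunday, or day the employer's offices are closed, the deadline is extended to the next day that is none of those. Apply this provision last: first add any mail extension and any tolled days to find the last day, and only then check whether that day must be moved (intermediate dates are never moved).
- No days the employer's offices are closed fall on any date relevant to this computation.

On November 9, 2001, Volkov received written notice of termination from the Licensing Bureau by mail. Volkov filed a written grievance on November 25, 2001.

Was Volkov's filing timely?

No

Counting November 9, 2001 as day 1, day 8 is November 16, 2001.
Service was by mail, adding 3 days: November 16, 2001 + 3 days = November 19, 2001.
November 19, 2001 is a Monday and not a day the employer's offices are closed, so no extension applies.
The deadline is November 19, 2001; the filing on November 25, 2001 is after that date.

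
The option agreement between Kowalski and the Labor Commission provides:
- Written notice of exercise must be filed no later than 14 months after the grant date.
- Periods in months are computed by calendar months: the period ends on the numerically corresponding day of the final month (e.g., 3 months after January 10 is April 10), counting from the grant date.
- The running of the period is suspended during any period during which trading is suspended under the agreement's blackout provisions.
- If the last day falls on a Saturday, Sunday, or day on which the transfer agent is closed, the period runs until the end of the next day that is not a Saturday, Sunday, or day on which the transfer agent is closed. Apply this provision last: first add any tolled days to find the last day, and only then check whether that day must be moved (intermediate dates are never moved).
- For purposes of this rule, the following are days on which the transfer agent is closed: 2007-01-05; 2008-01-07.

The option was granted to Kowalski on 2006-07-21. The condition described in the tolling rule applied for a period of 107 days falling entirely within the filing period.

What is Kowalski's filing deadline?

January 8, 2008

14 months after 2006-07-21 is September 21, 2007.
Tolling adds 107 days: September 21, 2007 + 107 days = January 6, 2008.
January 6, 2008 is Sunday; January 7, 2008 is a listed holiday. The next qualifying day is January 8, 2008.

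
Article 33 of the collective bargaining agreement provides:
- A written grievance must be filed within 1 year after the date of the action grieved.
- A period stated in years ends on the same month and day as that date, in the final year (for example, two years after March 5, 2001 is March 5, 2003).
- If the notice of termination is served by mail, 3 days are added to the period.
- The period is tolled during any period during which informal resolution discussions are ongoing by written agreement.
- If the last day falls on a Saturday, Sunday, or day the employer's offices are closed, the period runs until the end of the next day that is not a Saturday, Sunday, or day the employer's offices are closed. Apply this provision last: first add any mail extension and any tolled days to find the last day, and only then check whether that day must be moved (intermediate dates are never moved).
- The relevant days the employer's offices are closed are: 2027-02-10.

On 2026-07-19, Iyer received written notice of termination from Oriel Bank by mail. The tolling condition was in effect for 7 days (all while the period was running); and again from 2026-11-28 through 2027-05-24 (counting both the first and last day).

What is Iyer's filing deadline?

1 year after 2026-07-19 is July 19, 2027.
Service was by mail, adding 3 days: July 19, 2027 + 3 days = July 22, 2027.
Tolling adds 7 days: July 22, 2027 + 7 days = July 29, 2027.
From November 28, 2026 through May 24, 2027 inclusive is 178 days; tolling adds 178 days: July 29, 2027 + 178 days = January 23, 2028.
January 23, 2028 is Sunday. The next qualifying day is January 24, 2028.

January 24, 2028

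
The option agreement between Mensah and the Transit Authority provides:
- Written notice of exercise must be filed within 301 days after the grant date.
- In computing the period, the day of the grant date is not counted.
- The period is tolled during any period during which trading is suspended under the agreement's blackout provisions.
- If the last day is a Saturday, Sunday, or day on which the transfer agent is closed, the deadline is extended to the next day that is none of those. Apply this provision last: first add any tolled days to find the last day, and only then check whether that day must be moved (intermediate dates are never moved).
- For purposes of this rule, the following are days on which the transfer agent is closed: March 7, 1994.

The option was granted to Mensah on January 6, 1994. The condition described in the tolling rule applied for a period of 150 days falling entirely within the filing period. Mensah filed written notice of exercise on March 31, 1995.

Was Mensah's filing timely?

301 days after January 6, 1994 is November 3, 1994.
Tolling adds 150 days: November 3, 1994 + 150 days = April 2, 1995.
April 2, 1995 is Sunday. The next qualifying day is April 3, 1995.
The deadline is April 3, 1995; the filing on March 31, 1995 is on or before that date.

Yes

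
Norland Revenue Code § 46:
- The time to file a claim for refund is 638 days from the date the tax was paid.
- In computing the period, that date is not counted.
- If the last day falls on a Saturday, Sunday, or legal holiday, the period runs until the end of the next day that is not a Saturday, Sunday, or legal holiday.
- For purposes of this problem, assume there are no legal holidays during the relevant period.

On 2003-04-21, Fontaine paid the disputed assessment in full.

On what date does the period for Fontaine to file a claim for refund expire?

January 18, 2005

638 days after 2003-04-21 is January 18, 2005.
January 18, 2005 is a Tuesday and not a legal holiday, so no extension applies.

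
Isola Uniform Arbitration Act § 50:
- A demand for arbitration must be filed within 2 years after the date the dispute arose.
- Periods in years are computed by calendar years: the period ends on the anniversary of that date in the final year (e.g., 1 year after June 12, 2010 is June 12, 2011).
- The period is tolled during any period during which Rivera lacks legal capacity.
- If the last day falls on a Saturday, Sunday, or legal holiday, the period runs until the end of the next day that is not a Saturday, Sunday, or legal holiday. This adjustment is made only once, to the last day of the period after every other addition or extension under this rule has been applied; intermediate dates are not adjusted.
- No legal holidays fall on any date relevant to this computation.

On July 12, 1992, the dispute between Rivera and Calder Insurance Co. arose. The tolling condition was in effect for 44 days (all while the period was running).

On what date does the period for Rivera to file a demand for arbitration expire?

2 years after July 12, 1992 is July 12, 1994.
Tolling adds 44 days: July 12, 1994 + 44 days = August 25, 1994.
August 25, 1994 is a Thursday and not a legal holiday, so no extension applies.

August 25, 1994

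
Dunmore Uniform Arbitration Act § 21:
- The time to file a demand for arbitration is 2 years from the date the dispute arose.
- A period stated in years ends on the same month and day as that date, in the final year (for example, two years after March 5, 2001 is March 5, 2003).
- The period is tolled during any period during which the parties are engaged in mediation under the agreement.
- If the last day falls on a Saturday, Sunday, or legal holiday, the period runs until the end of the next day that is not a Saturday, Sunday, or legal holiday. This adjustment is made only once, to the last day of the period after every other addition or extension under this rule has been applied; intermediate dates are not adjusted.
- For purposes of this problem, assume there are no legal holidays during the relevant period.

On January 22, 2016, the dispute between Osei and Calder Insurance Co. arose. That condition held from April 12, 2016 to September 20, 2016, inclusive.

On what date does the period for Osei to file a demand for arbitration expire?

2 years after January 22, 2016 is January 22, 2018.
From April 12, 2016 through September 20, 2016 inclusive is 162 days; tolling adds 162 days: January 22, 2018 + 162 days = July 3, 2018.
July 3, 2018 is a Tuesday and not a legal holiday, so no extension applies.

July 3, 2018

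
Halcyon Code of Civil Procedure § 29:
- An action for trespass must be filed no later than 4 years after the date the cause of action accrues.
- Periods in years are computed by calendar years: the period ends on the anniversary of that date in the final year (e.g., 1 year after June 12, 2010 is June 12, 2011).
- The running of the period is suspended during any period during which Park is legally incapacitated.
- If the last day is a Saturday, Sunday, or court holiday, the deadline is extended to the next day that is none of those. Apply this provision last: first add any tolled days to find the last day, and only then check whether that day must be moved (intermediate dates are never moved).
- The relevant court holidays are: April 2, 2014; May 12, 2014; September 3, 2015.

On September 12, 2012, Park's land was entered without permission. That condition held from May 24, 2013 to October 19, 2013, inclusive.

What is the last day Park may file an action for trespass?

4 years after September 12, 2012 is September 12, 2016.
From May 24, 2013 through October 19, 2013 inclusive is 149 days; tolling adds 149 days: September 12, 2016 + 149 days = February 8, 2017.
February 8, 2017 is a Wednesday and not a court holiday, so no extension applies.

February 8, 2017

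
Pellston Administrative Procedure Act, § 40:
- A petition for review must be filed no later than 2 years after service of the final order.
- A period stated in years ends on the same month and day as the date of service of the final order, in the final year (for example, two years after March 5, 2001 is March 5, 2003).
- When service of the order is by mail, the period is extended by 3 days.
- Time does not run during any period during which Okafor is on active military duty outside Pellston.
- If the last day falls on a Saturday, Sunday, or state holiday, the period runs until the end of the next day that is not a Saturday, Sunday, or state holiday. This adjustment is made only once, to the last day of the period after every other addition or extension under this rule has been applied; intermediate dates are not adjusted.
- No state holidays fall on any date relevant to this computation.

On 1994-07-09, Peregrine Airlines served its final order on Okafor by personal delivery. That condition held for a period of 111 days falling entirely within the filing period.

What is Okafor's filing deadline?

October 28, 1996

2 years after 1994-07-09 is July 9, 1996.
Service was not by mail, so no mail extension applies.
Tolling adds 111 days: July 9, 1996 + 111 days = October 28, 1996.
October 28, 1996 is a Monday and not a state holiday, so no extension applies.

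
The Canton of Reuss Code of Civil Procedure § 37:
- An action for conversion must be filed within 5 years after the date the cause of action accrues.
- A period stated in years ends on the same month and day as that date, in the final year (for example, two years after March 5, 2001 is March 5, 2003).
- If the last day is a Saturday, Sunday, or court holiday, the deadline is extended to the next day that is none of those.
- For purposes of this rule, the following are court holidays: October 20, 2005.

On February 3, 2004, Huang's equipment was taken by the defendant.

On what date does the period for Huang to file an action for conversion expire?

5 years after February 3, 2004 is February 3, 2009.
February 3, 2009 is a Tuesday and not a court holiday, so no extension applies.

February 3, 2009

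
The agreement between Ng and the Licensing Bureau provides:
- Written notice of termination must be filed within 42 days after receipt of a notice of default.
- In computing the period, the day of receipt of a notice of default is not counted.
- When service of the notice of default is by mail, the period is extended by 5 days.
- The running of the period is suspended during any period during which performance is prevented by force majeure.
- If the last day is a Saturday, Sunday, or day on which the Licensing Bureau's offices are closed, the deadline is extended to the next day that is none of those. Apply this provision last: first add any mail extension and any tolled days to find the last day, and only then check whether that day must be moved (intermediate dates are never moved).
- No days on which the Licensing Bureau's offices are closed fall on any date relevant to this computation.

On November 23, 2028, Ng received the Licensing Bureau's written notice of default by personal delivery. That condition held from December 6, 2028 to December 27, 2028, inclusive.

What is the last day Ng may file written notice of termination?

42 days after November 23, 2028 is January 4, 2029.
Service was not by mail, so no mail extension applies.
From December 6, 2028 through December 27, 2028 inclusive is 22 days; tolling adds 22 days: January 4, 2029 + 22 days = January 26, 2029.
January 26, 2029 is a Friday and not a day on which the Licensing Bureau's offices are closed, so no extension applies.

January 26, 2029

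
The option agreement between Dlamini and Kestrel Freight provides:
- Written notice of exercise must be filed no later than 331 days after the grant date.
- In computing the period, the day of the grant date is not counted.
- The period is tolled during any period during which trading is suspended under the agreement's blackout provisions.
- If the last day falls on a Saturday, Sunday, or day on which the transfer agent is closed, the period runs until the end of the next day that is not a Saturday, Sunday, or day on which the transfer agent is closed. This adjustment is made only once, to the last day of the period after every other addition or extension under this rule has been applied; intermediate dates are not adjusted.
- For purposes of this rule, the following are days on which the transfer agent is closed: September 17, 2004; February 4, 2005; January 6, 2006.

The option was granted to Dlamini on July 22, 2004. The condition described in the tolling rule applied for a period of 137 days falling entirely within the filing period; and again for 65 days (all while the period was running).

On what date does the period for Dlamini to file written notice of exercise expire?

January 9, 2006

331 days after July 22, 2004 is June 18, 2005.
Tolling adds 137 days: June 18, 2005 + 137 days = November 2, 2005.
Tolling adds 65 days: November 2, 2005 + 65 days = January 6, 2006.
January 6, 2006 is a listed holiday; January 7, 2006 is Saturday; January 8, 2006 is Sunday. The next qualifying day is January 9, 2006.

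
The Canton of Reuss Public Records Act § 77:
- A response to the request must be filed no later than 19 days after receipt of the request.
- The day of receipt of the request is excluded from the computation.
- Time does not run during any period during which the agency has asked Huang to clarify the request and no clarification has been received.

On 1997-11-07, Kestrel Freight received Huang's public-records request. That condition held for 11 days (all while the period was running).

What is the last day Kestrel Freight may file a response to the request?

19 days after 1997-11-07 is November 26, 1997.
Tolling adds 11 days: November 26, 1997 + 11 days = December 7, 1997.

December 7, 1997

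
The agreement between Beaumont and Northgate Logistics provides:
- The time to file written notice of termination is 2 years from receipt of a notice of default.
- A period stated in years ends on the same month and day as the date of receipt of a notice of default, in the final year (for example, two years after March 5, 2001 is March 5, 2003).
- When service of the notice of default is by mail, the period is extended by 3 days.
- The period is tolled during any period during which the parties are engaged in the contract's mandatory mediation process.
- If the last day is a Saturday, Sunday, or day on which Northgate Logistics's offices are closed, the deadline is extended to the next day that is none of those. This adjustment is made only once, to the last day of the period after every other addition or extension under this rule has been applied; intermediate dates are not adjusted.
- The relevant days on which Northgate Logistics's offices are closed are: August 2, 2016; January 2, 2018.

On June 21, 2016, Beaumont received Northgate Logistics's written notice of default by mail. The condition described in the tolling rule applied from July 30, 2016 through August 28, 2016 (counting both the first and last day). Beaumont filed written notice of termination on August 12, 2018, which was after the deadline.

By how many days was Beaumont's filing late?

19 days

2 years after June 21, 2016 is June 21, 2018.
Service was by mail, adding 3 days: June 21, 2018 + 3 days = June 24, 2018.
From July 30, 2016 through August 28, 2016 inclusive is 30 days; tolling adds 30 days: June 24, 2018 + 30 days = July 24, 2018.
July 24, 2018 is a Tuesday and not a day on which Northgate Logistics's offices are closed, so no extension applies.
The deadline is July 24, 2018; from July 24, 2018 to August 12, 2018 is 19 days.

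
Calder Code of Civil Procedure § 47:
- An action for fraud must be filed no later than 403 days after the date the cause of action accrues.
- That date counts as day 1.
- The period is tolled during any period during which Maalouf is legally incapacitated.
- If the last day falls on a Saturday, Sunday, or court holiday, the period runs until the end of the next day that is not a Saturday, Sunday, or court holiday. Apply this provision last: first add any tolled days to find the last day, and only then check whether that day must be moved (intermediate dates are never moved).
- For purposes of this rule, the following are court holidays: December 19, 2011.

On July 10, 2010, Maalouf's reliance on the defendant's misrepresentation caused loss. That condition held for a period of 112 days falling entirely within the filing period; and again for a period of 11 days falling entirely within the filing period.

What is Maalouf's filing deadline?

December 20, 2011

Counting July 10, 2010 as day 1, day 403 is August 16, 2011.
Tolling adds 112 days: August 16, 2011 + 112 days = December 6, 2011.
Tolling adds 11 days: December 6, 2011 + 11 days = December 17, 2011.
December 17, 2011 is Saturday; December 18, 2011 is Sunday; December 19, 2011 is a listed holiday. The next qualifying day is December 20, 2011.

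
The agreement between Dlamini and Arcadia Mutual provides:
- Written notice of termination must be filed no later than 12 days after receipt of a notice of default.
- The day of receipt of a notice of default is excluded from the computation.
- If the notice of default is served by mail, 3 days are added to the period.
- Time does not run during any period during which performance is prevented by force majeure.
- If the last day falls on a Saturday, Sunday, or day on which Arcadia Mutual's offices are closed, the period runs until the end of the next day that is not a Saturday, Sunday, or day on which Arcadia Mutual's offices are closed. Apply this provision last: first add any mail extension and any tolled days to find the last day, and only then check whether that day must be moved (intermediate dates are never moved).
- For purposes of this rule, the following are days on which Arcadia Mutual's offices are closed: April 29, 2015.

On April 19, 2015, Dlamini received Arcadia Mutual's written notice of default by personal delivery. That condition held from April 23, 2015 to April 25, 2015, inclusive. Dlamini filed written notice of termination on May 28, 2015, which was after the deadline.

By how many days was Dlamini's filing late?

12 days after April 19, 2015 is May 1, 2015.
Service was not by mail, so no mail extension applies.
From April 23, 2015 through April 25, 2015 inclusive is 3 days; tolling adds 3 days: May 1, 2015 + 3 days = May 4, 2015.
May 4, 2015 is a Monday and not a day on which Arcadia Mutual's offices are closed, so no extension applies.
The deadline is May 4, 2015; from May 4, 2015 to May 28, 2015 is 24 days.

24 days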